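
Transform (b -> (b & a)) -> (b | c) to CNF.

(b -> (b & a)) -> (b | c)
= ~(b -> (b & a)) | b | c   — eliminate ->
= ~(~b | (b & a)) | b | c   — eliminate ->
= (~~b & ~(b & a)) | b | c   — De Morgan
= (b & ~(b & a)) | b | c   — double negation
= (b & (~b | ~a)) | b | c   — De Morgan
= (b | b | c) & (~b | ~a | b | c)   — distribute | over &
= b | c   — simplify

b | c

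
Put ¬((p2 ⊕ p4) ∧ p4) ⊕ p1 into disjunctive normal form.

(p4 ∧ p2 ∧ ¬p1) ∨ (¬p4 ∧ ¬p1) ∨ (¬p2 ∧ p4 ∧ p1)

¬((p2 ⊕ p4) ∧ p4) ⊕ p1
⇔ (¬((p2 ⊕ p4) ∧ p4) ∧ ¬p1) ∨ (¬¬((p2 ⊕ p4) ∧ p4) ∧ p1)   (expand ⊕)
⇔ (¬(((p2 ∧ ¬p4) ∨ (¬p2 ∧ p4)) ∧ p4) ∧ ¬p1) ∨ (¬¬((p2 ⊕ p4) ∧ p4) ∧ p1)   (expand ⊕)
⇔ (¬(((p2 ∧ ¬p4) ∨ (¬p2 ∧ p4)) ∧ p4) ∧ ¬p1) ∨ (¬¬(((p2 ∧ ¬p4) ∨ (¬p2 ∧ p4)) ∧ p4) ∧ p1)   (expand ⊕)
⇔ ((¬((p2 ∧ ¬p4) ∨ (¬p2 ∧ p4)) ∨ ¬p4) ∧ ¬p1) ∨ (¬¬(((p2 ∧ ¬p4) ∨ (¬p2 ∧ p4)) ∧ p4) ∧ p1)   (De Morgan)
⇔ (((¬(p2 ∧ ¬p4) ∧ ¬(¬p2 ∧ p4)) ∨ ¬p4) ∧ ¬p1) ∨ (¬¬(((p2 ∧ ¬p4) ∨ (¬p2 ∧ p4)) ∧ p4) ∧ p1)   (De Morgan)
⇔ ((((¬p2 ∨ ¬¬p4) ∧ ¬(¬p2 ∧ p4)) ∨ ¬p4) ∧ ¬p1) ∨ (¬¬(((p2 ∧ ¬p4) ∨ (¬p2 ∧ p4)) ∧ p4) ∧ p1)   (De Morgan)
⇔ ((((¬p2 ∨ p4) ∧ ¬(¬p2 ∧ p4)) ∨ ¬p4) ∧ ¬p1) ∨ (¬¬(((p2 ∧ ¬p4) ∨ (¬p2 ∧ p4)) ∧ p4) ∧ p1)   (double negation)
⇔ ((((¬p2 ∨ p4) ∧ (¬¬p2 ∨ ¬p4)) ∨ ¬p4) ∧ ¬p1) ∨ (¬¬(((p2 ∧ ¬p4) ∨ (¬p2 ∧ p4)) ∧ p4) ∧ p1)   (De Morgan)
⇔ ((((¬p2 ∨ p4) ∧ (p2 ∨ ¬p4)) ∨ ¬p4) ∧ ¬p1) ∨ (¬¬(((p2 ∧ ¬p4) ∨ (¬p2 ∧ p4)) ∧ p4) ∧ p1)   (double negation)
⇔ ((((¬p2 ∨ p4) ∧ (p2 ∨ ¬p4)) ∨ ¬p4) ∧ ¬p1) ∨ (((p2 ∧ ¬p4) ∨ (¬p2 ∧ p4)) ∧ p4 ∧ p1)   (double negation)
⇔ (¬p2 ∧ p2 ∧ ¬p1) ∨ (¬p2 ∧ ¬p4 ∧ ¬p1) ∨ (p4 ∧ p2 ∧ ¬p1) ∨ (p4 ∧ ¬p4 ∧ ¬p1) ∨ (¬p4 ∧ ¬p1) ∨ (p2 ∧ ¬p4 ∧ p4 ∧ p1) ∨ (¬p2 ∧ p4 ∧ p4 ∧ p1)   (distribute ∧ over ∨)
⇔ (p4 ∧ p2 ∧ ¬p1) ∨ (¬p4 ∧ ¬p1) ∨ (¬p2 ∧ p4 ∧ p1)   (simplify)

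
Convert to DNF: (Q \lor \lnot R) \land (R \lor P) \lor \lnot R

Q \land R \lor Q \land P \lor \lnot R

(Q \lor \lnot R) \land (R \lor P) \lor \lnot R
⇔ Q \land R \lor Q \land P \lor \lnot R \land R \lor \lnot R \land P \lor \lnot R   [distribute \land over \lor]
⇔ Q \land R \lor Q \land P \lor \lnot R   [simplify]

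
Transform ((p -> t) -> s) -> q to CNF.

(~p | t | q) & (~s | q)

((p -> t) -> s) -> q
= ~((p -> t) -> s) | q   [eliminate ->]
= ~(~(p -> t) | s) | q   [eliminate ->]
= ~(~(~p | t) | s) | q   [eliminate ->]
= (~~(~p | t) & ~s) | q   [De Morgan]
= ((~p | t) & ~s) | q   [double negation]
= (~p | t | q) & (~s | q)   [distribute | over &]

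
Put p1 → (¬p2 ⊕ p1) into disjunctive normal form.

p1 → (¬p2 ⊕ p1)
⇔ ¬p1 ∨ (¬p2 ⊕ p1)   (eliminate →)
⇔ ¬p1 ∨ (¬p2 ∧ ¬p1) ∨ (¬¬p2 ∧ p1)   (expand ⊕)
⇔ ¬p1 ∨ (¬p2 ∧ ¬p1) ∨ (p2 ∧ p1)   (double negation)
⇔ ¬p1 ∨ (p2 ∧ p1)   (simplify)

¬p1 ∨ (p2 ∧ p1)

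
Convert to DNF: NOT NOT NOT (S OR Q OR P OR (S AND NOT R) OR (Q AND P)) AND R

NOT NOT NOT (S OR Q OR P OR (S AND NOT R) OR (Q AND P)) AND R
≡ NOT (S OR Q OR P OR (S AND NOT R) OR (Q AND P)) AND R   (double negation)
≡ NOT S AND NOT Q AND NOT P AND NOT (S AND NOT R) AND NOT (Q AND P) AND R   (De Morgan)
≡ NOT S AND NOT Q AND NOT P AND (NOT S OR NOT NOT R) AND NOT (Q AND P) AND R   (De Morgan)
≡ NOT S AND NOT Q AND NOT P AND (NOT S OR R) AND NOT (Q AND P) AND R   (double negation)
≡ NOT S AND NOT Q AND NOT P AND (NOT S OR R) AND (NOT Q OR NOT P) AND R   (De Morgan)
≡ (NOT S AND NOT Q AND NOT P AND NOT S AND NOT Q AND R) OR (NOT S AND NOT Q AND NOT P AND NOT S AND NOT P AND R) OR (NOT S AND NOT Q AND NOT P AND R AND NOT Q AND R) OR (NOT S AND NOT Q AND NOT P AND R AND NOT P AND R)   (distribute AND over OR)
≡ NOT S AND NOT Q AND NOT P AND R   (simplify)

NOT S AND NOT Q AND NOT P AND R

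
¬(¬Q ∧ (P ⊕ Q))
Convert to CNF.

¬(¬Q ∧ (P ⊕ Q))
⇔ ¬(¬Q ∧ (P ∨ Q) ∧ ¬(P ∧ Q))   — expand ⊕
⇔ ¬¬Q ∨ ¬(P ∨ Q) ∨ ¬¬(P ∧ Q)   — De Morgan
⇔ Q ∨ ¬(P ∨ Q) ∨ ¬¬(P ∧ Q)   — double negation
⇔ Q ∨ (¬P ∧ ¬Q) ∨ ¬¬(P ∧ Q)   — De Morgan
⇔ Q ∨ (¬P ∧ ¬Q) ∨ (P ∧ Q)   — double negation
⇔ (Q ∨ ¬P ∨ P) ∧ (Q ∨ ¬P ∨ Q) ∧ (Q ∨ ¬Q ∨ P) ∧ (Q ∨ ¬Q ∨ Q)   — distribute ∨ over ∧
⇔ Q ∨ ¬P   — simplify

Q ∨ ¬P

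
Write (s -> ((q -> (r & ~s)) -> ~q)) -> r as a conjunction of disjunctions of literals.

(s | r) & (~q | r) & (q | r)

(s -> ((q -> (r & ~s)) -> ~q)) -> r
≡ ~(s -> ((q -> (r & ~s)) -> ~q)) | r
≡ ~(~s | ((q -> (r & ~s)) -> ~q)) | r
≡ ~(~s | ~(q -> (r & ~s)) | ~q) | r
≡ ~(~s | ~(~q | (r & ~s)) | ~q) | r
≡ (~~s & ~~(~q | (r & ~s)) & ~~q) | r
≡ (s & ~~(~q | (r & ~s)) & ~~q) | r
≡ (s & (~q | (r & ~s)) & ~~q) | r
≡ (s & (~q | (r & ~s)) & q) | r
≡ (s | r) & (~q | r | r) & (~q | ~s | r) & (q | r)
≡ (s | r) & (~q | r) & (q | r)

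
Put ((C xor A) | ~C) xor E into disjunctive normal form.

((C xor A) | ~C) xor E
= (((C xor A) | ~C) & ~E) | (~((C xor A) | ~C) & E)   — expand xor
= (((C & ~A) | (~C & A) | ~C) & ~E) | (~((C xor A) | ~C) & E)   — expand xor
= (((C & ~A) | (~C & A) | ~C) & ~E) | (~((C & ~A) | (~C & A) | ~C) & E)   — expand xor
= (((C & ~A) | (~C & A) | ~C) & ~E) | (~(C & ~A) & ~(~C & A) & ~~C & E)   — De Morgan
= (((C & ~A) | (~C & A) | ~C) & ~E) | ((~C | ~~A) & ~(~C & A) & ~~C & E)   — De Morgan
= (((C & ~A) | (~C & A) | ~C) & ~E) | ((~C | A) & ~(~C & A) & ~~C & E)   — double negation
= (((C & ~A) | (~C & A) | ~C) & ~E) | ((~C | A) & (~~C | ~A) & ~~C & E)   — De Morgan
= (((C & ~A) | (~C & A) | ~C) & ~E) | ((~C | A) & (C | ~A) & ~~C & E)   — double negation
= (((C & ~A) | (~C & A) | ~C) & ~E) | ((~C | A) & (C | ~A) & C & E)   — double negation
= (C & ~A & ~E) | (~C & A & ~E) | (~C & ~E) | (~C & C & C & E) | (~C & ~A & C & E) | (A & C & C & E) | (A & ~A & C & E)   — distribute & over |
= (C & ~A & ~E) | (~C & ~E) | (A & C & E)   — simplify

(C & ~A & ~E) | (~C & ~E) | (A & C & E)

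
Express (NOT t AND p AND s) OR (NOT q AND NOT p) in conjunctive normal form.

(NOT t OR NOT q) AND (NOT t OR NOT p) AND (p OR NOT q) AND (s OR NOT q) AND (s OR NOT p)

(NOT t AND p AND s) OR (NOT q AND NOT p)
≡ (NOT t OR NOT q) AND (NOT t OR NOT p) AND (p OR NOT q) AND (p OR NOT p) AND (s OR NOT q) AND (s OR NOT p)   [distribute OR over AND]
≡ (NOT t OR NOT q) AND (NOT t OR NOT p) AND (p OR NOT q) AND (s OR NOT q) AND (s OR NOT p)   [simplify]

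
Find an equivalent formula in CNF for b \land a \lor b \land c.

b \land (a \lor c)

b \land a \lor b \land c
= (b \lor b) \land (b \lor c) \land (a \lor b) \land (a \lor c)   [distribute \lor over \land]
= b \land (a \lor c)   [simplify]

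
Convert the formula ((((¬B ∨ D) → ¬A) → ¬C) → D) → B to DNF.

((((¬B ∨ D) → ¬A) → ¬C) → D) → B
≡ ¬((((¬B ∨ D) → ¬A) → ¬C) → D) ∨ B   — eliminate →
≡ ¬(¬(((¬B ∨ D) → ¬A) → ¬C) ∨ D) ∨ B   — eliminate →
≡ ¬(¬(¬((¬B ∨ D) → ¬A) ∨ ¬C) ∨ D) ∨ B   — eliminate →
≡ ¬(¬(¬(¬(¬B ∨ D) ∨ ¬A) ∨ ¬C) ∨ D) ∨ B   — eliminate →
≡ (¬¬(¬(¬(¬B ∨ D) ∨ ¬A) ∨ ¬C) ∧ ¬D) ∨ B   — De Morgan
≡ ((¬(¬(¬B ∨ D) ∨ ¬A) ∨ ¬C) ∧ ¬D) ∨ B   — double negation
≡ (((¬¬(¬B ∨ D) ∧ ¬¬A) ∨ ¬C) ∧ ¬D) ∨ B   — De Morgan
≡ ((((¬B ∨ D) ∧ ¬¬A) ∨ ¬C) ∧ ¬D) ∨ B   — double negation
≡ ((((¬B ∨ D) ∧ A) ∨ ¬C) ∧ ¬D) ∨ B   — double negation
≡ (¬B ∧ A ∧ ¬D) ∨ (D ∧ A ∧ ¬D) ∨ (¬C ∧ ¬D) ∨ B   — distribute ∧ over ∨
≡ (¬B ∧ A ∧ ¬D) ∨ (¬C ∧ ¬D) ∨ B   — simplify

(¬B ∧ A ∧ ¬D) ∨ (¬C ∧ ¬D) ∨ B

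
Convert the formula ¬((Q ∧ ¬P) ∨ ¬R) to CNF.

¬((Q ∧ ¬P) ∨ ¬R)
≡ ¬(Q ∧ ¬P) ∧ ¬¬R   (De Morgan)
≡ (¬Q ∨ ¬¬P) ∧ ¬¬R   (De Morgan)
≡ (¬Q ∨ P) ∧ ¬¬R   (double negation)
≡ (¬Q ∨ P) ∧ R   (double negation)

(¬Q ∨ P) ∧ R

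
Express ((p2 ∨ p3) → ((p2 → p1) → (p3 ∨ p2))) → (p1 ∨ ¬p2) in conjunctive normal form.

((p2 ∨ p3) → ((p2 → p1) → (p3 ∨ p2))) → (p1 ∨ ¬p2)
≡ ¬((p2 ∨ p3) → ((p2 → p1) → (p3 ∨ p2))) ∨ p1 ∨ ¬p2   [eliminate →]
≡ ¬(¬(p2 ∨ p3) ∨ ((p2 → p1) → (p3 ∨ p2))) ∨ p1 ∨ ¬p2   [eliminate →]
≡ ¬(¬(p2 ∨ p3) ∨ ¬(p2 → p1) ∨ p3 ∨ p2) ∨ p1 ∨ ¬p2   [eliminate →]
≡ ¬(¬(p2 ∨ p3) ∨ ¬(¬p2 ∨ p1) ∨ p3 ∨ p2) ∨ p1 ∨ ¬p2   [eliminate →]
≡ (¬¬(p2 ∨ p3) ∧ ¬¬(¬p2 ∨ p1) ∧ ¬p3 ∧ ¬p2) ∨ p1 ∨ ¬p2   [De Morgan]
≡ ((p2 ∨ p3) ∧ ¬¬(¬p2 ∨ p1) ∧ ¬p3 ∧ ¬p2) ∨ p1 ∨ ¬p2   [double negation]
≡ ((p2 ∨ p3) ∧ (¬p2 ∨ p1) ∧ ¬p3 ∧ ¬p2) ∨ p1 ∨ ¬p2   [double negation]
≡ (p2 ∨ p3 ∨ p1 ∨ ¬p2) ∧ (¬p2 ∨ p1 ∨ p1 ∨ ¬p2) ∧ (¬p3 ∨ p1 ∨ ¬p2) ∧ (¬p2 ∨ p1 ∨ ¬p2)   [distribute ∨ over ∧]
≡ ¬p2 ∨ p1   [simplify]

¬p2 ∨ p1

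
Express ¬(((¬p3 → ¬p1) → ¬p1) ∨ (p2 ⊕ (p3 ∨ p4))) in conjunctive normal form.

(p3 ∨ ¬p1) ∧ p1 ∧ (¬p2 ∨ p3 ∨ p4) ∧ (¬p3 ∨ p2) ∧ (¬p4 ∨ p2)

¬(((¬p3 → ¬p1) → ¬p1) ∨ (p2 ⊕ (p3 ∨ p4)))
⇔ ¬(¬(¬p3 → ¬p1) ∨ ¬p1 ∨ (p2 ⊕ (p3 ∨ p4)))   (eliminate →)
⇔ ¬(¬(¬¬p3 ∨ ¬p1) ∨ ¬p1 ∨ (p2 ⊕ (p3 ∨ p4)))   (eliminate →)
⇔ ¬(¬(¬¬p3 ∨ ¬p1) ∨ ¬p1 ∨ ((p2 ∨ p3 ∨ p4) ∧ ¬(p2 ∧ (p3 ∨ p4))))   (expand ⊕)
⇔ ¬¬(¬¬p3 ∨ ¬p1) ∧ ¬¬p1 ∧ ¬((p2 ∨ p3 ∨ p4) ∧ ¬(p2 ∧ (p3 ∨ p4)))   (De Morgan)
⇔ (¬¬p3 ∨ ¬p1) ∧ ¬¬p1 ∧ ¬((p2 ∨ p3 ∨ p4) ∧ ¬(p2 ∧ (p3 ∨ p4)))   (double negation)
⇔ (p3 ∨ ¬p1) ∧ ¬¬p1 ∧ ¬((p2 ∨ p3 ∨ p4) ∧ ¬(p2 ∧ (p3 ∨ p4)))   (double negation)
⇔ (p3 ∨ ¬p1) ∧ p1 ∧ ¬((p2 ∨ p3 ∨ p4) ∧ ¬(p2 ∧ (p3 ∨ p4)))   (double negation)
⇔ (p3 ∨ ¬p1) ∧ p1 ∧ (¬(p2 ∨ p3 ∨ p4) ∨ ¬¬(p2 ∧ (p3 ∨ p4)))   (De Morgan)
⇔ (p3 ∨ ¬p1) ∧ p1 ∧ ((¬p2 ∧ ¬p3 ∧ ¬p4) ∨ ¬¬(p2 ∧ (p3 ∨ p4)))   (De Morgan)
⇔ (p3 ∨ ¬p1) ∧ p1 ∧ ((¬p2 ∧ ¬p3 ∧ ¬p4) ∨ (p2 ∧ (p3 ∨ p4)))   (double negation)
⇔ (p3 ∨ ¬p1) ∧ p1 ∧ (¬p2 ∨ p2) ∧ (¬p2 ∨ p3 ∨ p4) ∧ (¬p3 ∨ p2) ∧ (¬p3 ∨ p3 ∨ p4) ∧ (¬p4 ∨ p2) ∧ (¬p4 ∨ p3 ∨ p4)   (distribute ∨ over ∧)
⇔ (p3 ∨ ¬p1) ∧ p1 ∧ (¬p2 ∨ p3 ∨ p4) ∧ (¬p3 ∨ p2) ∧ (¬p4 ∨ p2)   (simplify)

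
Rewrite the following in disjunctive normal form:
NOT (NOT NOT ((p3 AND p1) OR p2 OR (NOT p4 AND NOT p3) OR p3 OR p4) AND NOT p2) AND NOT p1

p2 AND NOT p1

NOT (NOT NOT ((p3 AND p1) OR p2 OR (NOT p4 AND NOT p3) OR p3 OR p4) AND NOT p2) AND NOT p1
⇔ (NOT NOT NOT ((p3 AND p1) OR p2 OR (NOT p4 AND NOT p3) OR p3 OR p4) OR NOT NOT p2) AND NOT p1   (De Morgan)
⇔ (NOT ((p3 AND p1) OR p2 OR (NOT p4 AND NOT p3) OR p3 OR p4) OR NOT NOT p2) AND NOT p1   (double negation)
⇔ ((NOT (p3 AND p1) AND NOT p2 AND NOT (NOT p4 AND NOT p3) AND NOT p3 AND NOT p4) OR NOT NOT p2) AND NOT p1   (De Morgan)
⇔ (((NOT p3 OR NOT p1) AND NOT p2 AND NOT (NOT p4 AND NOT p3) AND NOT p3 AND NOT p4) OR NOT NOT p2) AND NOT p1   (De Morgan)
⇔ (((NOT p3 OR NOT p1) AND NOT p2 AND (NOT NOT p4 OR NOT NOT p3) AND NOT p3 AND NOT p4) OR NOT NOT p2) AND NOT p1   (De Morgan)
⇔ (((NOT p3 OR NOT p1) AND NOT p2 AND (p4 OR NOT NOT p3) AND NOT p3 AND NOT p4) OR NOT NOT p2) AND NOT p1   (double negation)
⇔ (((NOT p3 OR NOT p1) AND NOT p2 AND (p4 OR p3) AND NOT p3 AND NOT p4) OR NOT NOT p2) AND NOT p1   (double negation)
⇔ (((NOT p3 OR NOT p1) AND NOT p2 AND (p4 OR p3) AND NOT p3 AND NOT p4) OR p2) AND NOT p1   (double negation)
⇔ (NOT p3 AND NOT p2 AND p4 AND NOT p3 AND NOT p4 AND NOT p1) OR (NOT p3 AND NOT p2 AND p3 AND NOT p3 AND NOT p4 AND NOT p1) OR (NOT p1 AND NOT p2 AND p4 AND NOT p3 AND NOT p4 AND NOT p1) OR (NOT p1 AND NOT p2 AND p3 AND NOT p3 AND NOT p4 AND NOT p1) OR (p2 AND NOT p1)   (distribute AND over OR)
⇔ p2 AND NOT p1   (simplify)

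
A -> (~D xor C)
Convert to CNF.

A -> (~D xor C)
≡ ~A | (~D xor C)   — eliminate ->
≡ ~A | ((~D | C) & ~(~D & C))   — expand xor
≡ ~A | ((~D | C) & (~~D | ~C))   — De Morgan
≡ ~A | ((~D | C) & (D | ~C))   — double negation
≡ (~A | ~D | C) & (~A | D | ~C)   — distribute | over &

(~A | ~D | C) & (~A | D | ~C)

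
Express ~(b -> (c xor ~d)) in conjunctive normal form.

b & (~c | ~d) & (d | c)

~(b -> (c xor ~d))
≡ ~(~b | (c xor ~d))
≡ ~(~b | ((c | ~d) & ~(c & ~d)))
≡ ~~b & ~((c | ~d) & ~(c & ~d))
≡ b & ~((c | ~d) & ~(c & ~d))
≡ b & (~(c | ~d) | ~~(c & ~d))
≡ b & ((~c & ~~d) | ~~(c & ~d))
≡ b & ((~c & d) | ~~(c & ~d))
≡ b & ((~c & d) | (c & ~d))
≡ b & (~c | c) & (~c | ~d) & (d | c) & (d | ~d)
≡ b & (~c | ~d) & (d | c)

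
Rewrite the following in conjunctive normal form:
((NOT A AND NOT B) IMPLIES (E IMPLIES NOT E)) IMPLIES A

((NOT A AND NOT B) IMPLIES (E IMPLIES NOT E)) IMPLIES A
= NOT ((NOT A AND NOT B) IMPLIES (E IMPLIES NOT E)) OR A   — eliminate IMPLIES
= NOT (NOT (NOT A AND NOT B) OR (E IMPLIES NOT E)) OR A   — eliminate IMPLIES
= NOT (NOT (NOT A AND NOT B) OR NOT E OR NOT E) OR A   — eliminate IMPLIES
= (NOT NOT (NOT A AND NOT B) AND NOT NOT E AND NOT NOT E) OR A   — De Morgan
= (NOT A AND NOT B AND NOT NOT E AND NOT NOT E) OR A   — double negation
= (NOT A AND NOT B AND E AND NOT NOT E) OR A   — double negation
= (NOT A AND NOT B AND E AND E) OR A   — double negation
= (NOT A OR A) AND (NOT B OR A) AND (E OR A) AND (E OR A)   — distribute OR over AND
= (NOT B OR A) AND (E OR A)   — simplify

(NOT B OR A) AND (E OR A)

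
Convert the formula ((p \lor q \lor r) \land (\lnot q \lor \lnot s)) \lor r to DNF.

(p \land \lnot q) \lor (p \land \lnot s) \lor (q \land \lnot s) \lor r

((p \lor q \lor r) \land (\lnot q \lor \lnot s)) \lor r
= (p \land \lnot q) \lor (p \land \lnot s) \lor (q \land \lnot q) \lor (q \land \lnot s) \lor (r \land \lnot q) \lor (r \land \lnot s) \lor r   [distribute \land over \lor]
= (p \land \lnot q) \lor (p \land \lnot s) \lor (q \land \lnot s) \lor r   [simplify]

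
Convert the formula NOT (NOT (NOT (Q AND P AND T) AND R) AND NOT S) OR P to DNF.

(NOT Q AND R) OR (NOT P AND R) OR (NOT T AND R) OR S OR P

NOT (NOT (NOT (Q AND P AND T) AND R) AND NOT S) OR P
≡ NOT NOT (NOT (Q AND P AND T) AND R) OR NOT NOT S OR P   [De Morgan]
≡ (NOT (Q AND P AND T) AND R) OR NOT NOT S OR P   [double negation]
≡ ((NOT Q OR NOT P OR NOT T) AND R) OR NOT NOT S OR P   [De Morgan]
≡ ((NOT Q OR NOT P OR NOT T) AND R) OR S OR P   [double negation]
≡ (NOT Q AND R) OR (NOT P AND R) OR (NOT T AND R) OR S OR P   [distribute AND over OR]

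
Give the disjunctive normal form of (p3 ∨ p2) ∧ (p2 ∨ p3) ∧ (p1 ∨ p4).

(p3 ∨ p2) ∧ (p2 ∨ p3) ∧ (p1 ∨ p4)
≡ (p3 ∧ p2 ∧ p1) ∨ (p3 ∧ p2 ∧ p4) ∨ (p3 ∧ p3 ∧ p1) ∨ (p3 ∧ p3 ∧ p4) ∨ (p2 ∧ p2 ∧ p1) ∨ (p2 ∧ p2 ∧ p4) ∨ (p2 ∧ p3 ∧ p1) ∨ (p2 ∧ p3 ∧ p4)   — distribute ∧ over ∨
≡ (p3 ∧ p1) ∨ (p3 ∧ p4) ∨ (p2 ∧ p1) ∨ (p2 ∧ p4)   — simplify

(p3 ∧ p1) ∨ (p3 ∧ p4) ∨ (p2 ∧ p1) ∨ (p2 ∧ p4)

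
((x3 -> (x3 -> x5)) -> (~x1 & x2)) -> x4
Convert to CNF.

((x3 -> (x3 -> x5)) -> (~x1 & x2)) -> x4
= ~((x3 -> (x3 -> x5)) -> (~x1 & x2)) | x4   [eliminate ->]
= ~(~(x3 -> (x3 -> x5)) | (~x1 & x2)) | x4   [eliminate ->]
= ~(~(~x3 | (x3 -> x5)) | (~x1 & x2)) | x4   [eliminate ->]
= ~(~(~x3 | ~x3 | x5) | (~x1 & x2)) | x4   [eliminate ->]
= (~~(~x3 | ~x3 | x5) & ~(~x1 & x2)) | x4   [De Morgan]
= ((~x3 | ~x3 | x5) & ~(~x1 & x2)) | x4   [double negation]
= ((~x3 | ~x3 | x5) & (~~x1 | ~x2)) | x4   [De Morgan]
= ((~x3 | ~x3 | x5) & (x1 | ~x2)) | x4   [double negation]
= (~x3 | ~x3 | x5 | x4) & (x1 | ~x2 | x4)   [distribute | over &]
= (~x3 | x5 | x4) & (x1 | ~x2 | x4)   [simplify]

(~x3 | x5 | x4) & (x1 | ~x2 | x4)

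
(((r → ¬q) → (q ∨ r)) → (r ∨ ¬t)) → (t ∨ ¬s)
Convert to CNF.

(((r → ¬q) → (q ∨ r)) → (r ∨ ¬t)) → (t ∨ ¬s)
≡ ¬(((r → ¬q) → (q ∨ r)) → (r ∨ ¬t)) ∨ t ∨ ¬s   — eliminate →
≡ ¬(¬((r → ¬q) → (q ∨ r)) ∨ r ∨ ¬t) ∨ t ∨ ¬s   — eliminate →
≡ ¬(¬(¬(r → ¬q) ∨ q ∨ r) ∨ r ∨ ¬t) ∨ t ∨ ¬s   — eliminate →
≡ ¬(¬(¬(¬r ∨ ¬q) ∨ q ∨ r) ∨ r ∨ ¬t) ∨ t ∨ ¬s   — eliminate →
≡ (¬¬(¬(¬r ∨ ¬q) ∨ q ∨ r) ∧ ¬r ∧ ¬¬t) ∨ t ∨ ¬s   — De Morgan
≡ ((¬(¬r ∨ ¬q) ∨ q ∨ r) ∧ ¬r ∧ ¬¬t) ∨ t ∨ ¬s   — double negation
≡ (((¬¬r ∧ ¬¬q) ∨ q ∨ r) ∧ ¬r ∧ ¬¬t) ∨ t ∨ ¬s   — De Morgan
≡ (((r ∧ ¬¬q) ∨ q ∨ r) ∧ ¬r ∧ ¬¬t) ∨ t ∨ ¬s   — double negation
≡ (((r ∧ q) ∨ q ∨ r) ∧ ¬r ∧ ¬¬t) ∨ t ∨ ¬s   — double negation
≡ (((r ∧ q) ∨ q ∨ r) ∧ ¬r ∧ t) ∨ t ∨ ¬s   — double negation
≡ (r ∨ q ∨ r ∨ t ∨ ¬s) ∧ (q ∨ q ∨ r ∨ t ∨ ¬s) ∧ (¬r ∨ t ∨ ¬s) ∧ (t ∨ t ∨ ¬s)   — distribute ∨ over ∧
≡ t ∨ ¬s   — simplify

t ∨ ¬s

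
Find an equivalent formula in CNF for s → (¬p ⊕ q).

(¬s ∨ ¬p ∨ q) ∧ (¬s ∨ p ∨ ¬q)

s → (¬p ⊕ q)
≡ ¬s ∨ (¬p ⊕ q)   [eliminate →]
≡ ¬s ∨ ((¬p ∨ q) ∧ ¬(¬p ∧ q))   [expand ⊕]
≡ ¬s ∨ ((¬p ∨ q) ∧ (¬¬p ∨ ¬q))   [De Morgan]
≡ ¬s ∨ ((¬p ∨ q) ∧ (p ∨ ¬q))   [double negation]
≡ (¬s ∨ ¬p ∨ q) ∧ (¬s ∨ p ∨ ¬q)   [distribute ∨ over ∧]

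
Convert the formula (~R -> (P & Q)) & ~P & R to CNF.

~P & R

(~R -> (P & Q)) & ~P & R
≡ (~~R | (P & Q)) & ~P & R   (eliminate ->)
≡ (R | (P & Q)) & ~P & R   (double negation)
≡ (R | P) & (R | Q) & ~P & R   (distribute | over &)
≡ ~P & R   (simplify)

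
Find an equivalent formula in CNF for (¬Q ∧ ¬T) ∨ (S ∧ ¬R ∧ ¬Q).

¬Q ∧ (¬T ∨ S) ∧ (¬T ∨ ¬R)

(¬Q ∧ ¬T) ∨ (S ∧ ¬R ∧ ¬Q)
= (¬Q ∨ S) ∧ (¬Q ∨ ¬R) ∧ (¬Q ∨ ¬Q) ∧ (¬T ∨ S) ∧ (¬T ∨ ¬R) ∧ (¬T ∨ ¬Q)   [distribute ∨ over ∧]
= ¬Q ∧ (¬T ∨ S) ∧ (¬T ∨ ¬R)   [simplify]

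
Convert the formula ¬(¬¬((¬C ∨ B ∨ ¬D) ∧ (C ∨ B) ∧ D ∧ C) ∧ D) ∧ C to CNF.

¬(¬¬((¬C ∨ B ∨ ¬D) ∧ (C ∨ B) ∧ D ∧ C) ∧ D) ∧ C
≡ (¬¬¬((¬C ∨ B ∨ ¬D) ∧ (C ∨ B) ∧ D ∧ C) ∨ ¬D) ∧ C
≡ (¬((¬C ∨ B ∨ ¬D) ∧ (C ∨ B) ∧ D ∧ C) ∨ ¬D) ∧ C
≡ (¬(¬C ∨ B ∨ ¬D) ∨ ¬(C ∨ B) ∨ ¬D ∨ ¬C ∨ ¬D) ∧ C
≡ ((¬¬C ∧ ¬B ∧ ¬¬D) ∨ ¬(C ∨ B) ∨ ¬D ∨ ¬C ∨ ¬D) ∧ C
≡ ((C ∧ ¬B ∧ ¬¬D) ∨ ¬(C ∨ B) ∨ ¬D ∨ ¬C ∨ ¬D) ∧ C
≡ ((C ∧ ¬B ∧ D) ∨ ¬(C ∨ B) ∨ ¬D ∨ ¬C ∨ ¬D) ∧ C
≡ ((C ∧ ¬B ∧ D) ∨ (¬C ∧ ¬B) ∨ ¬D ∨ ¬C ∨ ¬D) ∧ C
≡ (C ∨ ¬C ∨ ¬D ∨ ¬C ∨ ¬D) ∧ (C ∨ ¬B ∨ ¬D ∨ ¬C ∨ ¬D) ∧ (¬B ∨ ¬C ∨ ¬D ∨ ¬C ∨ ¬D) ∧ (¬B ∨ ¬B ∨ ¬D ∨ ¬C ∨ ¬D) ∧ (D ∨ ¬C ∨ ¬D ∨ ¬C ∨ ¬D) ∧ (D ∨ ¬B ∨ ¬D ∨ ¬C ∨ ¬D) ∧ C
≡ (¬B ∨ ¬C ∨ ¬D) ∧ C

(¬B ∨ ¬C ∨ ¬D) ∧ C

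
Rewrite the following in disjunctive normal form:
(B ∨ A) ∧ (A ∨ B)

(B ∨ A) ∧ (A ∨ B)
⇔ (B ∧ A) ∨ (B ∧ B) ∨ (A ∧ A) ∨ (A ∧ B)   — distribute ∧ over ∨
⇔ B ∨ A   — simplify

B ∨ A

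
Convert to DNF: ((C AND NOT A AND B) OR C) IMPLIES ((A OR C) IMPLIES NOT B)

NOT C OR NOT B

((C AND NOT A AND B) OR C) IMPLIES ((A OR C) IMPLIES NOT B)
⇔ NOT ((C AND NOT A AND B) OR C) OR ((A OR C) IMPLIES NOT B)   [eliminate IMPLIES]
⇔ NOT ((C AND NOT A AND B) OR C) OR NOT (A OR C) OR NOT B   [eliminate IMPLIES]
⇔ (NOT (C AND NOT A AND B) AND NOT C) OR NOT (A OR C) OR NOT B   [De Morgan]
⇔ ((NOT C OR NOT NOT A OR NOT B) AND NOT C) OR NOT (A OR C) OR NOT B   [De Morgan]
⇔ ((NOT C OR A OR NOT B) AND NOT C) OR NOT (A OR C) OR NOT B   [double negation]
⇔ ((NOT C OR A OR NOT B) AND NOT C) OR (NOT A AND NOT C) OR NOT B   [De Morgan]
⇔ (NOT C AND NOT C) OR (A AND NOT C) OR (NOT B AND NOT C) OR (NOT A AND NOT C) OR NOT B   [distribute AND over OR]
⇔ NOT C OR NOT B   [simplify]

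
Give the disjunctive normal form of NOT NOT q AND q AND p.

NOT NOT q AND q AND p
≡ q AND q AND p   [double negation]
≡ q AND p   [simplify]

q AND p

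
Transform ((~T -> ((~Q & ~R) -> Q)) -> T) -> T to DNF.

((~T -> ((~Q & ~R) -> Q)) -> T) -> T
= ~((~T -> ((~Q & ~R) -> Q)) -> T) | T   [eliminate ->]
= ~(~(~T -> ((~Q & ~R) -> Q)) | T) | T   [eliminate ->]
= ~(~(~~T | ((~Q & ~R) -> Q)) | T) | T   [eliminate ->]
= ~(~(~~T | ~(~Q & ~R) | Q) | T) | T   [eliminate ->]
= (~~(~~T | ~(~Q & ~R) | Q) & ~T) | T   [De Morgan]
= ((~~T | ~(~Q & ~R) | Q) & ~T) | T   [double negation]
= ((T | ~(~Q & ~R) | Q) & ~T) | T   [double negation]
= ((T | ~~Q | ~~R | Q) & ~T) | T   [De Morgan]
= ((T | Q | ~~R | Q) & ~T) | T   [double negation]
= ((T | Q | R | Q) & ~T) | T   [double negation]
= (T & ~T) | (Q & ~T) | (R & ~T) | (Q & ~T) | T   [distribute & over |]
= (Q & ~T) | (R & ~T) | T   [simplify]

(Q & ~T) | (R & ~T) | T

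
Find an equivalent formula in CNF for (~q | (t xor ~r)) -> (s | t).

(~q | (t xor ~r)) -> (s | t)
= ~(~q | (t xor ~r)) | s | t   [eliminate ->]
= ~(~q | ((t | ~r) & ~(t & ~r))) | s | t   [expand xor]
= (~~q & ~((t | ~r) & ~(t & ~r))) | s | t   [De Morgan]
= (q & ~((t | ~r) & ~(t & ~r))) | s | t   [double negation]
= (q & (~(t | ~r) | ~~(t & ~r))) | s | t   [De Morgan]
= (q & ((~t & ~~r) | ~~(t & ~r))) | s | t   [De Morgan]
= (q & ((~t & r) | ~~(t & ~r))) | s | t   [double negation]
= (q & ((~t & r) | (t & ~r))) | s | t   [double negation]
= (q | s | t) & (~t | t | s | t) & (~t | ~r | s | t) & (r | t | s | t) & (r | ~r | s | t)   [distribute | over &]
= (q | s | t) & (r | t | s)   [simplify]

(q | s | t) & (r | t | s)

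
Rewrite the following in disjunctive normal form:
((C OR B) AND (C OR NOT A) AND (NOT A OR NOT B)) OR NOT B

((C OR B) AND (C OR NOT A) AND (NOT A OR NOT B)) OR NOT B
≡ (C AND C AND NOT A) OR (C AND C AND NOT B) OR (C AND NOT A AND NOT A) OR (C AND NOT A AND NOT B) OR (B AND C AND NOT A) OR (B AND C AND NOT B) OR (B AND NOT A AND NOT A) OR (B AND NOT A AND NOT B) OR NOT B   — distribute AND over OR
≡ (C AND NOT A) OR (B AND NOT A) OR NOT B   — simplify

(C AND NOT A) OR (B AND NOT A) OR NOT B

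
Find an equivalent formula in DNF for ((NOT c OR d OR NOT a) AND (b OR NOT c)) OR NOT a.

((NOT c OR d OR NOT a) AND (b OR NOT c)) OR NOT a
= (NOT c AND b) OR (NOT c AND NOT c) OR (d AND b) OR (d AND NOT c) OR (NOT a AND b) OR (NOT a AND NOT c) OR NOT a   — distribute AND over OR
= NOT c OR (d AND b) OR NOT a   — simplify

NOT c OR (d AND b) OR NOT a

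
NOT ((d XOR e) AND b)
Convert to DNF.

(NOT d AND NOT e) OR (e AND d) OR NOT b

NOT ((d XOR e) AND b)
= NOT (((d AND NOT e) OR (NOT d AND e)) AND b)   [expand XOR]
= NOT ((d AND NOT e) OR (NOT d AND e)) OR NOT b   [De Morgan]
= (NOT (d AND NOT e) AND NOT (NOT d AND e)) OR NOT b   [De Morgan]
= ((NOT d OR NOT NOT e) AND NOT (NOT d AND e)) OR NOT b   [De Morgan]
= ((NOT d OR e) AND NOT (NOT d AND e)) OR NOT b   [double negation]
= ((NOT d OR e) AND (NOT NOT d OR NOT e)) OR NOT b   [De Morgan]
= ((NOT d OR e) AND (d OR NOT e)) OR NOT b   [double negation]
= (NOT d AND d) OR (NOT d AND NOT e) OR (e AND d) OR (e AND NOT e) OR NOT b   [distribute AND over OR]
= (NOT d AND NOT e) OR (e AND d) OR NOT b   [simplify]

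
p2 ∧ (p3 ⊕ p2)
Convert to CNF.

p2 ∧ (p3 ⊕ p2)
⇔ p2 ∧ (p3 ∨ p2) ∧ ¬(p3 ∧ p2)   (expand ⊕)
⇔ p2 ∧ (p3 ∨ p2) ∧ (¬p3 ∨ ¬p2)   (De Morgan)
⇔ p2 ∧ (¬p3 ∨ ¬p2)   (simplify)

p2 ∧ (¬p3 ∨ ¬p2)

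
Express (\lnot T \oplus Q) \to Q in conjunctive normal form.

(\lnot T \oplus Q) \to Q
≡ \lnot (\lnot T \oplus Q) \lor Q   — eliminate \to
≡ \lnot ((\lnot T \lor Q) \land \lnot (\lnot T \land Q)) \lor Q   — expand \oplus
≡ \lnot (\lnot T \lor Q) \lor \lnot \lnot (\lnot T \land Q) \lor Q   — De Morgan
≡ (\lnot \lnot T \land \lnot Q) \lor \lnot \lnot (\lnot T \land Q) \lor Q   — De Morgan
≡ (T \land \lnot Q) \lor \lnot \lnot (\lnot T \land Q) \lor Q   — double negation
≡ (T \land \lnot Q) \lor (\lnot T \land Q) \lor Q   — double negation
≡ (T \lor \lnot T \lor Q) \land (T \lor Q \lor Q) \land (\lnot Q \lor \lnot T \lor Q) \land (\lnot Q \lor Q \lor Q)   — distribute \lor over \land
≡ T \lor Q   — simplify

T \lor Q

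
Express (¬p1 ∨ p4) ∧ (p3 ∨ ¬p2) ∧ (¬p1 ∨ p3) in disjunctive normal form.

(¬p1 ∨ p4) ∧ (p3 ∨ ¬p2) ∧ (¬p1 ∨ p3)
≡ (¬p1 ∧ p3 ∧ ¬p1) ∨ (¬p1 ∧ p3 ∧ p3) ∨ (¬p1 ∧ ¬p2 ∧ ¬p1) ∨ (¬p1 ∧ ¬p2 ∧ p3) ∨ (p4 ∧ p3 ∧ ¬p1) ∨ (p4 ∧ p3 ∧ p3) ∨ (p4 ∧ ¬p2 ∧ ¬p1) ∨ (p4 ∧ ¬p2 ∧ p3)   (distribute ∧ over ∨)
≡ (¬p1 ∧ p3) ∨ (¬p1 ∧ ¬p2) ∨ (p4 ∧ p3)   (simplify)

(¬p1 ∧ p3) ∨ (¬p1 ∧ ¬p2) ∨ (p4 ∧ p3)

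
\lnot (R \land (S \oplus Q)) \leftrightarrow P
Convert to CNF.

(R \lor P) \land (S \lor Q \lor P) \land (\lnot S \lor \lnot Q \lor P) \land (\lnot P \lor \lnot R \lor \lnot S \lor Q) \land (\lnot P \lor \lnot R \lor \lnot Q \lor S)

\lnot (R \land (S \oplus Q)) \leftrightarrow P
= (\lnot (R \land (S \oplus Q)) \to P) \land (P \to \lnot (R \land (S \oplus Q)))   [eliminate \leftrightarrow]
= (\lnot \lnot (R \land (S \oplus Q)) \lor P) \land (P \to \lnot (R \land (S \oplus Q)))   [eliminate \to]
= (\lnot \lnot (R \land (S \lor Q) \land \lnot (S \land Q)) \lor P) \land (P \to \lnot (R \land (S \oplus Q)))   [expand \oplus]
= (\lnot \lnot (R \land (S \lor Q) \land \lnot (S \land Q)) \lor P) \land (\lnot P \lor \lnot (R \land (S \oplus Q)))   [eliminate \to]
= (\lnot \lnot (R \land (S \lor Q) \land \lnot (S \land Q)) \lor P) \land (\lnot P \lor \lnot (R \land (S \lor Q) \land \lnot (S \land Q)))   [expand \oplus]
= ((R \land (S \lor Q) \land \lnot (S \land Q)) \lor P) \land (\lnot P \lor \lnot (R \land (S \lor Q) \land \lnot (S \land Q)))   [double negation]
= ((R \land (S \lor Q) \land (\lnot S \lor \lnot Q)) \lor P) \land (\lnot P \lor \lnot (R \land (S \lor Q) \land \lnot (S \land Q)))   [De Morgan]
= ((R \land (S \lor Q) \land (\lnot S \lor \lnot Q)) \lor P) \land (\lnot P \lor \lnot R \lor \lnot (S \lor Q) \lor \lnot \lnot (S \land Q))   [De Morgan]
= ((R \land (S \lor Q) \land (\lnot S \lor \lnot Q)) \lor P) \land (\lnot P \lor \lnot R \lor (\lnot S \land \lnot Q) \lor \lnot \lnot (S \land Q))   [De Morgan]
= ((R \land (S \lor Q) \land (\lnot S \lor \lnot Q)) \lor P) \land (\lnot P \lor \lnot R \lor (\lnot S \land \lnot Q) \lor (S \land Q))   [double negation]
= (R \lor P) \land (S \lor Q \lor P) \land (\lnot S \lor \lnot Q \lor P) \land (\lnot P \lor \lnot R \lor \lnot S \lor S) \land (\lnot P \lor \lnot R \lor \lnot S \lor Q) \land (\lnot P \lor \lnot R \lor \lnot Q \lor S) \land (\lnot P \lor \lnot R \lor \lnot Q \lor Q)   [distribute \lor over \land]
= (R \lor P) \land (S \lor Q \lor P) \land (\lnot S \lor \lnot Q \lor P) \land (\lnot P \lor \lnot R \lor \lnot S \lor Q) \land (\lnot P \lor \lnot R \lor \lnot Q \lor S)   [simplify]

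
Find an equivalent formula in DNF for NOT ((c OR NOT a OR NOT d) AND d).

(NOT c AND a AND d) OR NOT d

NOT ((c OR NOT a OR NOT d) AND d)
= NOT (c OR NOT a OR NOT d) OR NOT d   (De Morgan)
= (NOT c AND NOT NOT a AND NOT NOT d) OR NOT d   (De Morgan)
= (NOT c AND a AND NOT NOT d) OR NOT d   (double negation)
= (NOT c AND a AND d) OR NOT d   (double negation)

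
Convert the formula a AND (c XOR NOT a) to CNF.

a AND (c XOR NOT a)
≡ a AND (c OR NOT a) AND NOT (c AND NOT a)   [expand XOR]
≡ a AND (c OR NOT a) AND (NOT c OR NOT NOT a)   [De Morgan]
≡ a AND (c OR NOT a) AND (NOT c OR a)   [double negation]
≡ a AND (c OR NOT a)   [simplify]

a AND (c OR NOT a)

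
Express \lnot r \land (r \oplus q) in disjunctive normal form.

\lnot r \land (r \oplus q)
≡ \lnot r \land ((r \land \lnot q) \lor (\lnot r \land q))   (expand \oplus)
≡ (\lnot r \land r \land \lnot q) \lor (\lnot r \land \lnot r \land q)   (distribute \land over \lor)
≡ \lnot r \land q   (simplify)

\lnot r \land q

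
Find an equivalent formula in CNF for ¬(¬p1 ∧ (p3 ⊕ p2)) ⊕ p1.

(p1 ∨ ¬p3 ∨ p2) ∧ (p1 ∨ ¬p2 ∨ p3) ∧ ¬p1

¬(¬p1 ∧ (p3 ⊕ p2)) ⊕ p1
≡ (¬(¬p1 ∧ (p3 ⊕ p2)) ∨ p1) ∧ ¬(¬(¬p1 ∧ (p3 ⊕ p2)) ∧ p1)   [expand ⊕]
≡ (¬(¬p1 ∧ (p3 ∨ p2) ∧ ¬(p3 ∧ p2)) ∨ p1) ∧ ¬(¬(¬p1 ∧ (p3 ⊕ p2)) ∧ p1)   [expand ⊕]
≡ (¬(¬p1 ∧ (p3 ∨ p2) ∧ ¬(p3 ∧ p2)) ∨ p1) ∧ ¬(¬(¬p1 ∧ (p3 ∨ p2) ∧ ¬(p3 ∧ p2)) ∧ p1)   [expand ⊕]
≡ (¬¬p1 ∨ ¬(p3 ∨ p2) ∨ ¬¬(p3 ∧ p2) ∨ p1) ∧ ¬(¬(¬p1 ∧ (p3 ∨ p2) ∧ ¬(p3 ∧ p2)) ∧ p1)   [De Morgan]
≡ (p1 ∨ ¬(p3 ∨ p2) ∨ ¬¬(p3 ∧ p2) ∨ p1) ∧ ¬(¬(¬p1 ∧ (p3 ∨ p2) ∧ ¬(p3 ∧ p2)) ∧ p1)   [double negation]
≡ (p1 ∨ (¬p3 ∧ ¬p2) ∨ ¬¬(p3 ∧ p2) ∨ p1) ∧ ¬(¬(¬p1 ∧ (p3 ∨ p2) ∧ ¬(p3 ∧ p2)) ∧ p1)   [De Morgan]
≡ (p1 ∨ (¬p3 ∧ ¬p2) ∨ (p3 ∧ p2) ∨ p1) ∧ ¬(¬(¬p1 ∧ (p3 ∨ p2) ∧ ¬(p3 ∧ p2)) ∧ p1)   [double negation]
≡ (p1 ∨ (¬p3 ∧ ¬p2) ∨ (p3 ∧ p2) ∨ p1) ∧ (¬¬(¬p1 ∧ (p3 ∨ p2) ∧ ¬(p3 ∧ p2)) ∨ ¬p1)   [De Morgan]
≡ (p1 ∨ (¬p3 ∧ ¬p2) ∨ (p3 ∧ p2) ∨ p1) ∧ ((¬p1 ∧ (p3 ∨ p2) ∧ ¬(p3 ∧ p2)) ∨ ¬p1)   [double negation]
≡ (p1 ∨ (¬p3 ∧ ¬p2) ∨ (p3 ∧ p2) ∨ p1) ∧ ((¬p1 ∧ (p3 ∨ p2) ∧ (¬p3 ∨ ¬p2)) ∨ ¬p1)   [De Morgan]
≡ (p1 ∨ ¬p3 ∨ p3 ∨ p1) ∧ (p1 ∨ ¬p3 ∨ p2 ∨ p1) ∧ (p1 ∨ ¬p2 ∨ p3 ∨ p1) ∧ (p1 ∨ ¬p2 ∨ p2 ∨ p1) ∧ (¬p1 ∨ ¬p1) ∧ (p3 ∨ p2 ∨ ¬p1) ∧ (¬p3 ∨ ¬p2 ∨ ¬p1)   [distribute ∨ over ∧]
≡ (p1 ∨ ¬p3 ∨ p2) ∧ (p1 ∨ ¬p2 ∨ p3) ∧ ¬p1   [simplify]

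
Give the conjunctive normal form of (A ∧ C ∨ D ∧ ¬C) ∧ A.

(A ∧ C ∨ D ∧ ¬C) ∧ A
≡ (A ∨ D) ∧ (A ∨ ¬C) ∧ (C ∨ D) ∧ (C ∨ ¬C) ∧ A   [distribute ∨ over ∧]
≡ (C ∨ D) ∧ A   [simplify]

(C ∨ D) ∧ A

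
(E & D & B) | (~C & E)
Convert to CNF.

E & (D | ~C) & (B | ~C)

(E & D & B) | (~C & E)
≡ (E | ~C) & (E | E) & (D | ~C) & (D | E) & (B | ~C) & (B | E)   [distribute | over &]
≡ E & (D | ~C) & (B | ~C)   [simplify]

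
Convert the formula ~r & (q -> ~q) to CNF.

~r & ~q

~r & (q -> ~q)
≡ ~r & (~q | ~q)   [eliminate ->]
≡ ~r & ~q   [simplify]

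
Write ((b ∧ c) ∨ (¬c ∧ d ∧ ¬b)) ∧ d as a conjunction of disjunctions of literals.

((b ∧ c) ∨ (¬c ∧ d ∧ ¬b)) ∧ d
≡ (b ∨ ¬c) ∧ (b ∨ d) ∧ (b ∨ ¬b) ∧ (c ∨ ¬c) ∧ (c ∨ d) ∧ (c ∨ ¬b) ∧ d   [distribute ∨ over ∧]
≡ (b ∨ ¬c) ∧ (c ∨ ¬b) ∧ d   [simplify]

(b ∨ ¬c) ∧ (c ∨ ¬b) ∧ d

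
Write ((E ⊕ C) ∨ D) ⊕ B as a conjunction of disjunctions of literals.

((E ⊕ C) ∨ D) ⊕ B
⇔ ((E ⊕ C) ∨ D ∨ B) ∧ ¬(((E ⊕ C) ∨ D) ∧ B)   [expand ⊕]
⇔ (((E ∨ C) ∧ ¬(E ∧ C)) ∨ D ∨ B) ∧ ¬(((E ⊕ C) ∨ D) ∧ B)   [expand ⊕]
⇔ (((E ∨ C) ∧ ¬(E ∧ C)) ∨ D ∨ B) ∧ ¬((((E ∨ C) ∧ ¬(E ∧ C)) ∨ D) ∧ B)   [expand ⊕]
⇔ (((E ∨ C) ∧ (¬E ∨ ¬C)) ∨ D ∨ B) ∧ ¬((((E ∨ C) ∧ ¬(E ∧ C)) ∨ D) ∧ B)   [De Morgan]
⇔ (((E ∨ C) ∧ (¬E ∨ ¬C)) ∨ D ∨ B) ∧ (¬(((E ∨ C) ∧ ¬(E ∧ C)) ∨ D) ∨ ¬B)   [De Morgan]
⇔ (((E ∨ C) ∧ (¬E ∨ ¬C)) ∨ D ∨ B) ∧ ((¬((E ∨ C) ∧ ¬(E ∧ C)) ∧ ¬D) ∨ ¬B)   [De Morgan]
⇔ (((E ∨ C) ∧ (¬E ∨ ¬C)) ∨ D ∨ B) ∧ (((¬(E ∨ C) ∨ ¬¬(E ∧ C)) ∧ ¬D) ∨ ¬B)   [De Morgan]
⇔ (((E ∨ C) ∧ (¬E ∨ ¬C)) ∨ D ∨ B) ∧ ((((¬E ∧ ¬C) ∨ ¬¬(E ∧ C)) ∧ ¬D) ∨ ¬B)   [De Morgan]
⇔ (((E ∨ C) ∧ (¬E ∨ ¬C)) ∨ D ∨ B) ∧ ((((¬E ∧ ¬C) ∨ (E ∧ C)) ∧ ¬D) ∨ ¬B)   [double negation]
⇔ (E ∨ C ∨ D ∨ B) ∧ (¬E ∨ ¬C ∨ D ∨ B) ∧ (¬E ∨ E ∨ ¬B) ∧ (¬E ∨ C ∨ ¬B) ∧ (¬C ∨ E ∨ ¬B) ∧ (¬C ∨ C ∨ ¬B) ∧ (¬D ∨ ¬B)   [distribute ∨ over ∧]
⇔ (E ∨ C ∨ D ∨ B) ∧ (¬E ∨ ¬C ∨ D ∨ B) ∧ (¬E ∨ C ∨ ¬B) ∧ (¬C ∨ E ∨ ¬B) ∧ (¬D ∨ ¬B)   [simplify]

(E ∨ C ∨ D ∨ B) ∧ (¬E ∨ ¬C ∨ D ∨ B) ∧ (¬E ∨ C ∨ ¬B) ∧ (¬C ∨ E ∨ ¬B) ∧ (¬D ∨ ¬B)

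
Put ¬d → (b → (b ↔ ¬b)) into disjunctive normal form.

¬d → (b → (b ↔ ¬b))
⇔ ¬¬d ∨ (b → (b ↔ ¬b))   [eliminate →]
⇔ ¬¬d ∨ ¬b ∨ (b ↔ ¬b)   [eliminate →]
⇔ ¬¬d ∨ ¬b ∨ ((b → ¬b) ∧ (¬b → b))   [eliminate ↔]
⇔ ¬¬d ∨ ¬b ∨ ((¬b ∨ ¬b) ∧ (¬b → b))   [eliminate →]
⇔ ¬¬d ∨ ¬b ∨ ((¬b ∨ ¬b) ∧ (¬¬b ∨ b))   [eliminate →]
⇔ d ∨ ¬b ∨ ((¬b ∨ ¬b) ∧ (¬¬b ∨ b))   [double negation]
⇔ d ∨ ¬b ∨ ((¬b ∨ ¬b) ∧ (b ∨ b))   [double negation]
⇔ d ∨ ¬b ∨ (¬b ∧ b) ∨ (¬b ∧ b) ∨ (¬b ∧ b) ∨ (¬b ∧ b)   [distribute ∧ over ∨]
⇔ d ∨ ¬b   [simplify]

d ∨ ¬b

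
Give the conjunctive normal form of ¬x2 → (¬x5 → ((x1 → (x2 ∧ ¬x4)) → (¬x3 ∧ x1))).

x2 ∨ x5 ∨ x1

¬x2 → (¬x5 → ((x1 → (x2 ∧ ¬x4)) → (¬x3 ∧ x1)))
= ¬¬x2 ∨ (¬x5 → ((x1 → (x2 ∧ ¬x4)) → (¬x3 ∧ x1)))
= ¬¬x2 ∨ ¬¬x5 ∨ ((x1 → (x2 ∧ ¬x4)) → (¬x3 ∧ x1))
= ¬¬x2 ∨ ¬¬x5 ∨ ¬(x1 → (x2 ∧ ¬x4)) ∨ (¬x3 ∧ x1)
= ¬¬x2 ∨ ¬¬x5 ∨ ¬(¬x1 ∨ (x2 ∧ ¬x4)) ∨ (¬x3 ∧ x1)
= x2 ∨ ¬¬x5 ∨ ¬(¬x1 ∨ (x2 ∧ ¬x4)) ∨ (¬x3 ∧ x1)
= x2 ∨ x5 ∨ ¬(¬x1 ∨ (x2 ∧ ¬x4)) ∨ (¬x3 ∧ x1)
= x2 ∨ x5 ∨ (¬¬x1 ∧ ¬(x2 ∧ ¬x4)) ∨ (¬x3 ∧ x1)
= x2 ∨ x5 ∨ (x1 ∧ ¬(x2 ∧ ¬x4)) ∨ (¬x3 ∧ x1)
= x2 ∨ x5 ∨ (x1 ∧ (¬x2 ∨ ¬¬x4)) ∨ (¬x3 ∧ x1)
= x2 ∨ x5 ∨ (x1 ∧ (¬x2 ∨ x4)) ∨ (¬x3 ∧ x1)
= (x2 ∨ x5 ∨ x1 ∨ ¬x3) ∧ (x2 ∨ x5 ∨ x1 ∨ x1) ∧ (x2 ∨ x5 ∨ ¬x2 ∨ x4 ∨ ¬x3) ∧ (x2 ∨ x5 ∨ ¬x2 ∨ x4 ∨ x1)
= x2 ∨ x5 ∨ x1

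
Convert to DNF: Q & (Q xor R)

Q & (Q xor R)
= Q & ((Q & ~R) | (~Q & R))   [expand xor]
= (Q & Q & ~R) | (Q & ~Q & R)   [distribute & over |]
= Q & ~R   [simplify]

Q & ~R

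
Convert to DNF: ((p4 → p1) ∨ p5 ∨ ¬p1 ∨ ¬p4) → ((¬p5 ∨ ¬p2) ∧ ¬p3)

(¬p5 ∧ ¬p3) ∨ (¬p2 ∧ ¬p3)

((p4 → p1) ∨ p5 ∨ ¬p1 ∨ ¬p4) → ((¬p5 ∨ ¬p2) ∧ ¬p3)
⇔ ¬((p4 → p1) ∨ p5 ∨ ¬p1 ∨ ¬p4) ∨ ((¬p5 ∨ ¬p2) ∧ ¬p3)   — eliminate →
⇔ ¬(¬p4 ∨ p1 ∨ p5 ∨ ¬p1 ∨ ¬p4) ∨ ((¬p5 ∨ ¬p2) ∧ ¬p3)   — eliminate →
⇔ (¬¬p4 ∧ ¬p1 ∧ ¬p5 ∧ ¬¬p1 ∧ ¬¬p4) ∨ ((¬p5 ∨ ¬p2) ∧ ¬p3)   — De Morgan
⇔ (p4 ∧ ¬p1 ∧ ¬p5 ∧ ¬¬p1 ∧ ¬¬p4) ∨ ((¬p5 ∨ ¬p2) ∧ ¬p3)   — double negation
⇔ (p4 ∧ ¬p1 ∧ ¬p5 ∧ p1 ∧ ¬¬p4) ∨ ((¬p5 ∨ ¬p2) ∧ ¬p3)   — double negation
⇔ (p4 ∧ ¬p1 ∧ ¬p5 ∧ p1 ∧ p4) ∨ ((¬p5 ∨ ¬p2) ∧ ¬p3)   — double negation
⇔ (p4 ∧ ¬p1 ∧ ¬p5 ∧ p1 ∧ p4) ∨ (¬p5 ∧ ¬p3) ∨ (¬p2 ∧ ¬p3)   — distribute ∧ over ∨
⇔ (¬p5 ∧ ¬p3) ∨ (¬p2 ∧ ¬p3)   — simplify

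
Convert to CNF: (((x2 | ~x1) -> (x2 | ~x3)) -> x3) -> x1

(((x2 | ~x1) -> (x2 | ~x3)) -> x3) -> x1
≡ ~(((x2 | ~x1) -> (x2 | ~x3)) -> x3) | x1   [eliminate ->]
≡ ~(~((x2 | ~x1) -> (x2 | ~x3)) | x3) | x1   [eliminate ->]
≡ ~(~(~(x2 | ~x1) | x2 | ~x3) | x3) | x1   [eliminate ->]
≡ (~~(~(x2 | ~x1) | x2 | ~x3) & ~x3) | x1   [De Morgan]
≡ ((~(x2 | ~x1) | x2 | ~x3) & ~x3) | x1   [double negation]
≡ (((~x2 & ~~x1) | x2 | ~x3) & ~x3) | x1   [De Morgan]
≡ (((~x2 & x1) | x2 | ~x3) & ~x3) | x1   [double negation]
≡ (~x2 | x2 | ~x3 | x1) & (x1 | x2 | ~x3 | x1) & (~x3 | x1)   [distribute | over &]
≡ ~x3 | x1   [simplify]

~x3 | x1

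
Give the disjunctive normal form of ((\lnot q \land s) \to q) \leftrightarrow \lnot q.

((\lnot q \land s) \to q) \leftrightarrow \lnot q
≡ (((\lnot q \land s) \to q) \to \lnot q) \land (\lnot q \to ((\lnot q \land s) \to q))   (eliminate \leftrightarrow)
≡ (\lnot ((\lnot q \land s) \to q) \lor \lnot q) \land (\lnot q \to ((\lnot q \land s) \to q))   (eliminate \to)
≡ (\lnot (\lnot (\lnot q \land s) \lor q) \lor \lnot q) \land (\lnot q \to ((\lnot q \land s) \to q))   (eliminate \to)
≡ (\lnot (\lnot (\lnot q \land s) \lor q) \lor \lnot q) \land (\lnot \lnot q \lor ((\lnot q \land s) \to q))   (eliminate \to)
≡ (\lnot (\lnot (\lnot q \land s) \lor q) \lor \lnot q) \land (\lnot \lnot q \lor \lnot (\lnot q \land s) \lor q)   (eliminate \to)
≡ ((\lnot \lnot (\lnot q \land s) \land \lnot q) \lor \lnot q) \land (\lnot \lnot q \lor \lnot (\lnot q \land s) \lor q)   (De Morgan)
≡ ((\lnot q \land s \land \lnot q) \lor \lnot q) \land (\lnot \lnot q \lor \lnot (\lnot q \land s) \lor q)   (double negation)
≡ ((\lnot q \land s \land \lnot q) \lor \lnot q) \land (q \lor \lnot (\lnot q \land s) \lor q)   (double negation)
≡ ((\lnot q \land s \land \lnot q) \lor \lnot q) \land (q \lor \lnot \lnot q \lor \lnot s \lor q)   (De Morgan)
≡ ((\lnot q \land s \land \lnot q) \lor \lnot q) \land (q \lor q \lor \lnot s \lor q)   (double negation)
≡ (\lnot q \land s \land \lnot q \land q) \lor (\lnot q \land s \land \lnot q \land q) \lor (\lnot q \land s \land \lnot q \land \lnot s) \lor (\lnot q \land s \land \lnot q \land q) \lor (\lnot q \land q) \lor (\lnot q \land q) \lor (\lnot q \land \lnot s) \lor (\lnot q \land q)   (distribute \land over \lor)
≡ \lnot q \land \lnot s   (simplify)

\lnot q \land \lnot s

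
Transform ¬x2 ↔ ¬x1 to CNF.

(x2 ∨ ¬x1) ∧ (x1 ∨ ¬x2)

¬x2 ↔ ¬x1
≡ (¬x2 → ¬x1) ∧ (¬x1 → ¬x2)   [eliminate ↔]
≡ (¬¬x2 ∨ ¬x1) ∧ (¬x1 → ¬x2)   [eliminate →]
≡ (¬¬x2 ∨ ¬x1) ∧ (¬¬x1 ∨ ¬x2)   [eliminate →]
≡ (x2 ∨ ¬x1) ∧ (¬¬x1 ∨ ¬x2)   [double negation]
≡ (x2 ∨ ¬x1) ∧ (x1 ∨ ¬x2)   [double negation]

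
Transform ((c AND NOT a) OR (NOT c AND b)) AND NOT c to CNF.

(c OR b) AND (NOT a OR b) AND NOT c

((c AND NOT a) OR (NOT c AND b)) AND NOT c
= (c OR NOT c) AND (c OR b) AND (NOT a OR NOT c) AND (NOT a OR b) AND NOT c
= (c OR b) AND (NOT a OR b) AND NOT c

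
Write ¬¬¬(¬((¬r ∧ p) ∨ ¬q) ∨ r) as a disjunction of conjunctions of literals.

¬¬¬(¬((¬r ∧ p) ∨ ¬q) ∨ r)
⇔ ¬(¬((¬r ∧ p) ∨ ¬q) ∨ r)   — double negation
⇔ ¬¬((¬r ∧ p) ∨ ¬q) ∧ ¬r   — De Morgan
⇔ ((¬r ∧ p) ∨ ¬q) ∧ ¬r   — double negation
⇔ (¬r ∧ p ∧ ¬r) ∨ (¬q ∧ ¬r)   — distribute ∧ over ∨
⇔ (¬r ∧ p) ∨ (¬q ∧ ¬r)   — simplify

(¬r ∧ p) ∨ (¬q ∧ ¬r)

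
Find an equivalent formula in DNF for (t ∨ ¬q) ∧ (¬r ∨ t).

t ∨ (¬q ∧ ¬r)

(t ∨ ¬q) ∧ (¬r ∨ t)
≡ (t ∧ ¬r) ∨ (t ∧ t) ∨ (¬q ∧ ¬r) ∨ (¬q ∧ t)   [distribute ∧ over ∨]
≡ t ∨ (¬q ∧ ¬r)   [simplify]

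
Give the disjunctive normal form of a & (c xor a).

a & (c xor a)
≡ a & ((c & ~a) | (~c & a))
≡ (a & c & ~a) | (a & ~c & a)
≡ a & ~c

a & ~c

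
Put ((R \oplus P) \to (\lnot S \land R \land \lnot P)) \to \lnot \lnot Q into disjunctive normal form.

(R \land \lnot P \land S) \lor (\lnot R \land P) \lor Q

((R \oplus P) \to (\lnot S \land R \land \lnot P)) \to \lnot \lnot Q
= \lnot ((R \oplus P) \to (\lnot S \land R \land \lnot P)) \lor \lnot \lnot Q   (eliminate \to)
= \lnot (\lnot (R \oplus P) \lor (\lnot S \land R \land \lnot P)) \lor \lnot \lnot Q   (eliminate \to)
= \lnot (\lnot ((R \land \lnot P) \lor (\lnot R \land P)) \lor (\lnot S \land R \land \lnot P)) \lor \lnot \lnot Q   (expand \oplus)
= (\lnot \lnot ((R \land \lnot P) \lor (\lnot R \land P)) \land \lnot (\lnot S \land R \land \lnot P)) \lor \lnot \lnot Q   (De Morgan)
= (((R \land \lnot P) \lor (\lnot R \land P)) \land \lnot (\lnot S \land R \land \lnot P)) \lor \lnot \lnot Q   (double negation)
= (((R \land \lnot P) \lor (\lnot R \land P)) \land (\lnot \lnot S \lor \lnot R \lor \lnot \lnot P)) \lor \lnot \lnot Q   (De Morgan)
= (((R \land \lnot P) \lor (\lnot R \land P)) \land (S \lor \lnot R \lor \lnot \lnot P)) \lor \lnot \lnot Q   (double negation)
= (((R \land \lnot P) \lor (\lnot R \land P)) \land (S \lor \lnot R \lor P)) \lor \lnot \lnot Q   (double negation)
= (((R \land \lnot P) \lor (\lnot R \land P)) \land (S \lor \lnot R \lor P)) \lor Q   (double negation)
= (R \land \lnot P \land S) \lor (R \land \lnot P \land \lnot R) \lor (R \land \lnot P \land P) \lor (\lnot R \land P \land S) \lor (\lnot R \land P \land \lnot R) \lor (\lnot R \land P \land P) \lor Q   (distribute \land over \lor)
= (R \land \lnot P \land S) \lor (\lnot R \land P) \lor Q   (simplify)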